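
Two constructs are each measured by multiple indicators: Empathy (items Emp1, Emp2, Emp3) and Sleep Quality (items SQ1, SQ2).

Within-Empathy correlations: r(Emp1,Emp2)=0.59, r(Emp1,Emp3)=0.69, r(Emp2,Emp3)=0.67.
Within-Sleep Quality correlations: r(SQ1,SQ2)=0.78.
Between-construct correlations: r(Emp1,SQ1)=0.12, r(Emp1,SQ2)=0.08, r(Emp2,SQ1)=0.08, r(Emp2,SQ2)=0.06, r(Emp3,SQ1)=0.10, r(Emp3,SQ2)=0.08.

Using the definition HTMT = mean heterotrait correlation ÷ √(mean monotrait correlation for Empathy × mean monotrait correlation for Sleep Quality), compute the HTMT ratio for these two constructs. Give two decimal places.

Between-construct mean = 0.52/6 = 0.0867.
Mean within-Emp = 1.95/3 = 0.6500; mean within-SQ = 0.78/1 = 0.7800.
Geometric mean = √(0.6500 × 0.7800) = 0.7120.
HTMT = 0.0867 / 0.7120 = 0.12.

0.12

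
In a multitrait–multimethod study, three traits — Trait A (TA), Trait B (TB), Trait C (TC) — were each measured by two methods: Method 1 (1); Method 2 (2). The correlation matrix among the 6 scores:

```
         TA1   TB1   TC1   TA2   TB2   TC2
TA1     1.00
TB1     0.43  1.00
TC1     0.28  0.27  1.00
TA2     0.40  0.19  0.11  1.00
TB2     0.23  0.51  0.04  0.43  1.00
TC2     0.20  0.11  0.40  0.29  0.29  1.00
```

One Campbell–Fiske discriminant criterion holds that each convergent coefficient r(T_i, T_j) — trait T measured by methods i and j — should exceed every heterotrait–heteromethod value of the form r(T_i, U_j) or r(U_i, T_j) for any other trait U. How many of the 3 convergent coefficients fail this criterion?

0

Convergent coefficients and their comparison sets:
TA (methods 1·2): 0.40 vs {0.23, 0.19, 0.20, 0.11} → pass.
TB (methods 1·2): 0.51 vs {0.19, 0.23, 0.11, 0.04} → pass.
TC (methods 1·2): 0.40 vs {0.11, 0.20, 0.04, 0.11} → pass.
0 of 3 fail.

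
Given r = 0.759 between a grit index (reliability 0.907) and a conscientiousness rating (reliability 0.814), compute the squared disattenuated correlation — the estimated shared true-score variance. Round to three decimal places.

0.780

Disattenuated r = 0.759 / √(0.907 × 0.814) = 0.759 / 0.8592 = 0.8834.
Shared true-score variance = 0.8834² = 0.7804 ≈ 0.780.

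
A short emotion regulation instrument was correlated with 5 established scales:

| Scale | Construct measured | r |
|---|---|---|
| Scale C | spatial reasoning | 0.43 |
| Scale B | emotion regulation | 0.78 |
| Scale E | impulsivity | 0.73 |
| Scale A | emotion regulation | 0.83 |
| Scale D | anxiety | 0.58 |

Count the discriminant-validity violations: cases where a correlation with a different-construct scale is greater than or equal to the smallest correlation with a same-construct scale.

Convergent (same construct = emotion regulation): Scale B, Scale A.
Smallest convergent = 0.78. Discriminant values: 0.43, 0.73, 0.58; count ≥ 0.78 → 0.

0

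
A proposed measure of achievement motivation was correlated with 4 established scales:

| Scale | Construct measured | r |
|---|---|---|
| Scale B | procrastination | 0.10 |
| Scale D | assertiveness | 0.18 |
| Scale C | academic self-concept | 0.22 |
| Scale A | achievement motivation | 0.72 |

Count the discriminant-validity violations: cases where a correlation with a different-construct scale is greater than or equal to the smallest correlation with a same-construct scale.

0

Convergent (same construct = achievement motivation): Scale A.
Smallest convergent = 0.72. Discriminant values: 0.10, 0.18, 0.22; count ≥ 0.72 → 0.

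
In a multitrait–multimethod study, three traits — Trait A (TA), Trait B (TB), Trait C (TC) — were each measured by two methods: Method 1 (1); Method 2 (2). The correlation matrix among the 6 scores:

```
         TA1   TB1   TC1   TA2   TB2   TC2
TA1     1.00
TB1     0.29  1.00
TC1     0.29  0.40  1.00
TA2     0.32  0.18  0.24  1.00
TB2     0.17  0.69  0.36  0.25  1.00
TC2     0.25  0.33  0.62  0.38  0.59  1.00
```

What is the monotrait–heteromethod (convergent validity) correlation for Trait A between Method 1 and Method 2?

Same trait (TA), different methods: r(TA1, TA2) = 0.32.

0.32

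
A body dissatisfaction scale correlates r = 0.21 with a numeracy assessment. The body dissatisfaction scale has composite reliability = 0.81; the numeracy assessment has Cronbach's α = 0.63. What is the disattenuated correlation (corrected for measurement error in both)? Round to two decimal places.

r_true = r_obs / √(r_xx · r_yy) = 0.21 / √(0.81 × 0.63) = 0.21 / √0.5103 = 0.21 / 0.7144 ≈ 0.29.

0.29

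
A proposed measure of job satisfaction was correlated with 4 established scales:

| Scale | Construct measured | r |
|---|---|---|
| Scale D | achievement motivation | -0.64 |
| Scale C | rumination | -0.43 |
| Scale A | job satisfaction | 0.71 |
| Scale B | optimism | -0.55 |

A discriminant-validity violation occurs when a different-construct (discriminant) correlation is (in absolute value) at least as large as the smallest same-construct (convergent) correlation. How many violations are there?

0

Convergent (same construct = job satisfaction): Scale A.
Smallest convergent = 0.71. Discriminant |r|: 0.64, 0.43, 0.55; count ≥ 0.71 → 0.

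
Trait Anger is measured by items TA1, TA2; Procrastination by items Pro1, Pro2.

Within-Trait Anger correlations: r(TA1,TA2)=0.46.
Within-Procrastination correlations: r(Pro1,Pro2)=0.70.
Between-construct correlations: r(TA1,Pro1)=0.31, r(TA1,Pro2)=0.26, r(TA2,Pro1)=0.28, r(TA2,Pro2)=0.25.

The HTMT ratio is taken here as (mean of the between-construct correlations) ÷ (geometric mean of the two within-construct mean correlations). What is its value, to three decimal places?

Mean between = 1.10/4 = 0.2750.
Mean within-TA = 0.46/1 = 0.4600; mean within-Pro = 0.70/1 = 0.7000.
Geometric mean = √(0.4600 × 0.7000) = 0.5675.
HTMT = 0.2750 / 0.5675 = 0.485.

0.485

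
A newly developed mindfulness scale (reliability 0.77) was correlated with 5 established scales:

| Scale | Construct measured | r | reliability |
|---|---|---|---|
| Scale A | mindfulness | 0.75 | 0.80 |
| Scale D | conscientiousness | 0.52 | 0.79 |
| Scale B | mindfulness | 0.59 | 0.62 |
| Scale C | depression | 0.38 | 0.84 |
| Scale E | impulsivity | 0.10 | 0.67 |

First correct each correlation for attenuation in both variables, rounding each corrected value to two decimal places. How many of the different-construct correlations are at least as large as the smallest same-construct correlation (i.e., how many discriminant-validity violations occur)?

Disattenuated r (r / √(r_scale · r_new)):
  Scale A (conv): 0.75 / √(0.80·0.77) = 0.96
  Scale D (disc): 0.52 / √(0.79·0.77) = 0.67
  Scale B (conv): 0.59 / √(0.62·0.77) = 0.85
  Scale C (disc): 0.38 / √(0.84·0.77) = 0.47
  Scale E (disc): 0.10 / √(0.67·0.77) = 0.14
Smallest convergent = 0.85. Discriminant values: 0.67, 0.47, 0.14; count ≥ 0.85 → 0.

0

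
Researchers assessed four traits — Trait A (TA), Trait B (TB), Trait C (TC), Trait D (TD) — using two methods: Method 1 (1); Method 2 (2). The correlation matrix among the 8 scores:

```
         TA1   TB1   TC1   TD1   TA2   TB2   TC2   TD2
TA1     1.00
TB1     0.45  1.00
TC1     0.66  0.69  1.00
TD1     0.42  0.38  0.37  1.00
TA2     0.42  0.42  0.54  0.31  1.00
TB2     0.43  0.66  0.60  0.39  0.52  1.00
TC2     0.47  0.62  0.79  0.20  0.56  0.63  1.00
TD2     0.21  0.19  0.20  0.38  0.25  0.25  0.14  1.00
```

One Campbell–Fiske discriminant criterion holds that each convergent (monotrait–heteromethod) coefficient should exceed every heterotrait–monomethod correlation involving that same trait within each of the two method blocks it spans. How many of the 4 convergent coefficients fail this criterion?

Convergent coefficients and their comparison sets:
TA (methods 1·2): 0.42 vs {0.45, 0.52, 0.66, 0.56, 0.42, 0.25} → fail.
TB (methods 1·2): 0.66 vs {0.45, 0.52, 0.69, 0.63, 0.38, 0.25} → fail.
TC (methods 1·2): 0.79 vs {0.66, 0.56, 0.69, 0.63, 0.37, 0.14} → pass.
TD (methods 1·2): 0.38 vs {0.42, 0.25, 0.38, 0.25, 0.37, 0.14} → fail.
3 of 4 fail.

3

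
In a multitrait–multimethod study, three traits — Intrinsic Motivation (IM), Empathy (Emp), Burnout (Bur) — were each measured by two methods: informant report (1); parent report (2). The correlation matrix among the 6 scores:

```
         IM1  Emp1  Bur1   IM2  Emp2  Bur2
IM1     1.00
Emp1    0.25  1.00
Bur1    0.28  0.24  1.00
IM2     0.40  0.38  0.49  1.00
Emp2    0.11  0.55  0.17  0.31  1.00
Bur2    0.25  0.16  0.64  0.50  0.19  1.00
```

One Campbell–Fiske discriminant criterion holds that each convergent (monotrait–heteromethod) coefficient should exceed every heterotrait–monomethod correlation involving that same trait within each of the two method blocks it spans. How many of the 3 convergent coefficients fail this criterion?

Each convergent coefficient versus the relevant comparison correlations:
IM (methods 1·2): 0.40 vs {0.25, 0.31, 0.28, 0.50} → fail.
Emp (methods 1·2): 0.55 vs {0.25, 0.31, 0.24, 0.19} → pass.
Bur (methods 1·2): 0.64 vs {0.28, 0.50, 0.24, 0.19} → pass.
1 of 3 fail.

1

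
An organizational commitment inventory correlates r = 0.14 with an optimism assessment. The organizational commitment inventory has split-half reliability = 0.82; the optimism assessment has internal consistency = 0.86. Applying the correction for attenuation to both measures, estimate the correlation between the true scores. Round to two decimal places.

0.17

r_true = r_obs / √(r_xx · r_yy) = 0.14 / √(0.82 × 0.86) = 0.14 / √0.7052 = 0.14 / 0.8398 ≈ 0.17.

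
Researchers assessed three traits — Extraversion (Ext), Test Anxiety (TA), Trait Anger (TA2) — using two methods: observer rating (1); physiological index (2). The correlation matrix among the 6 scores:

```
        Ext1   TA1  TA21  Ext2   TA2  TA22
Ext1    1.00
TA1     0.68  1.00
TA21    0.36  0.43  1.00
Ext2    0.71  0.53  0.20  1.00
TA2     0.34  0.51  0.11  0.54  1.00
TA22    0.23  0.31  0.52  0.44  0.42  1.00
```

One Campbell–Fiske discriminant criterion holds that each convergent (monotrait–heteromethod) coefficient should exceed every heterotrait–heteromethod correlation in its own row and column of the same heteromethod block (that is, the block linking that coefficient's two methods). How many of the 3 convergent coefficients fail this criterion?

1

Each convergent coefficient versus the relevant comparison correlations:
Ext (methods 1·2): 0.71 vs {0.34, 0.53, 0.23, 0.20} → pass.
TA (methods 1·2): 0.51 vs {0.53, 0.34, 0.31, 0.11} → fail.
TA2 (methods 1·2): 0.52 vs {0.20, 0.23, 0.11, 0.31} → pass.
1 of 3 fail.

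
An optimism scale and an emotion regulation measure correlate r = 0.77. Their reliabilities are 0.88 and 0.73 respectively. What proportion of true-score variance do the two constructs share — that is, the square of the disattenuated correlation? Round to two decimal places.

0.92

Disattenuated r = 0.77 / √(0.88 × 0.73) = 0.77 / 0.8015 = 0.9607.
Shared true-score variance = 0.9607² = 0.9229 ≈ 0.92.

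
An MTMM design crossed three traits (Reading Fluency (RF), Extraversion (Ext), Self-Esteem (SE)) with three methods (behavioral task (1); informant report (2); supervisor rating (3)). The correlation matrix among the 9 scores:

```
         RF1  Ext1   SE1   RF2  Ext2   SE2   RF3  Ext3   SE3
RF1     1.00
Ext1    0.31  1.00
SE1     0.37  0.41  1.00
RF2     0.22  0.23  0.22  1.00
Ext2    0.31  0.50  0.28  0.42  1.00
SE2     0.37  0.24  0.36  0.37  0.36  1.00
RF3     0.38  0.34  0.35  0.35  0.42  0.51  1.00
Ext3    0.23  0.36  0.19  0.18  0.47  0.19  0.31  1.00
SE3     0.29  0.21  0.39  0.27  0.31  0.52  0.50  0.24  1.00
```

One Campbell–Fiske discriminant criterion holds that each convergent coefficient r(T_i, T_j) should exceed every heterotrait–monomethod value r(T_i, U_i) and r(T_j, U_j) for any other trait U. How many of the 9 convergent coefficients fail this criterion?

Convergent coefficients and their comparison sets:
RF (methods 1·2): 0.22 vs {0.31, 0.42, 0.37, 0.37} → fail.
RF (methods 1·3): 0.38 vs {0.31, 0.31, 0.37, 0.50} → fail.
RF (methods 2·3): 0.35 vs {0.42, 0.31, 0.37, 0.50} → fail.
Ext (methods 1·2): 0.50 vs {0.31, 0.42, 0.41, 0.36} → pass.
Ext (methods 1·3): 0.36 vs {0.31, 0.31, 0.41, 0.24} → fail.
Ext (methods 2·3): 0.47 vs {0.42, 0.31, 0.36, 0.24} → pass.
SE (methods 1·2): 0.36 vs {0.37, 0.37, 0.41, 0.36} → fail.
SE (methods 1·3): 0.39 vs {0.37, 0.50, 0.41, 0.24} → fail.
SE (methods 2·3): 0.52 vs {0.37, 0.50, 0.36, 0.24} → pass.
6 of 9 fail.

6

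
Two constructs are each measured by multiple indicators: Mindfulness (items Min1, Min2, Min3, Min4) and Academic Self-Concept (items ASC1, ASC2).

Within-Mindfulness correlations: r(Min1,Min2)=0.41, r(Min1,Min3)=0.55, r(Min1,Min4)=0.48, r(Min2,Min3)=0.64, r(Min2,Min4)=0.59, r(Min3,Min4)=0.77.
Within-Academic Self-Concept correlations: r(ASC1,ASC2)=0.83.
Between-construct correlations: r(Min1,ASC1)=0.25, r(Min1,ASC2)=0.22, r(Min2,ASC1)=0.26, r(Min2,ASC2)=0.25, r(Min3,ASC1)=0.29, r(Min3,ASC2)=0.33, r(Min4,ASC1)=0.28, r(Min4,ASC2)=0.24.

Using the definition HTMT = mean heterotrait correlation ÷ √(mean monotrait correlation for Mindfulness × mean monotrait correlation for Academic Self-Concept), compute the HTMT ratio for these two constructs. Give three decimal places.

Mean between = 2.12/8 = 0.2650.
Mean within-Min = 3.44/6 = 0.5733; mean within-ASC = 0.83/1 = 0.8300.
Geometric mean = √(0.5733 × 0.8300) = 0.6898.
HTMT = 0.2650 / 0.6898 = 0.384.

0.384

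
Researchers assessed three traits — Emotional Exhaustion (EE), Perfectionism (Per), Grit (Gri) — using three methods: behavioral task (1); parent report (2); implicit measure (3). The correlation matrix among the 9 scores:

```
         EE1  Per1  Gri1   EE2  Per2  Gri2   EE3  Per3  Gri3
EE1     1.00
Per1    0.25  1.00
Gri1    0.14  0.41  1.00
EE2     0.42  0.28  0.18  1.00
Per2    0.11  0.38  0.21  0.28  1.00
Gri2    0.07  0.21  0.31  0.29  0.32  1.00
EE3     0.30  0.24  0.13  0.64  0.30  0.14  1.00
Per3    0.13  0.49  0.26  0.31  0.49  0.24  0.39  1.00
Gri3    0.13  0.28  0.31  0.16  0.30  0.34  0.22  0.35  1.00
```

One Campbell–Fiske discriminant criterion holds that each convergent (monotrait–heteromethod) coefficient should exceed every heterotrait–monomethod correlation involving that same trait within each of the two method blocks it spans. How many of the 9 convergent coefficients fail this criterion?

Checking each validity diagonal entry against its comparison values:
EE (methods 1·2): 0.42 vs {0.25, 0.28, 0.14, 0.29} → pass.
EE (methods 1·3): 0.30 vs {0.25, 0.39, 0.14, 0.22} → fail.
EE (methods 2·3): 0.64 vs {0.28, 0.39, 0.29, 0.22} → pass.
Per (methods 1·2): 0.38 vs {0.25, 0.28, 0.41, 0.32} → fail.
Per (methods 1·3): 0.49 vs {0.25, 0.39, 0.41, 0.35} → pass.
Per (methods 2·3): 0.49 vs {0.28, 0.39, 0.32, 0.35} → pass.
Gri (methods 1·2): 0.31 vs {0.14, 0.29, 0.41, 0.32} → fail.
Gri (methods 1·3): 0.31 vs {0.14, 0.22, 0.41, 0.35} → fail.
Gri (methods 2·3): 0.34 vs {0.29, 0.22, 0.32, 0.35} → fail.
5 of 9 fail.

5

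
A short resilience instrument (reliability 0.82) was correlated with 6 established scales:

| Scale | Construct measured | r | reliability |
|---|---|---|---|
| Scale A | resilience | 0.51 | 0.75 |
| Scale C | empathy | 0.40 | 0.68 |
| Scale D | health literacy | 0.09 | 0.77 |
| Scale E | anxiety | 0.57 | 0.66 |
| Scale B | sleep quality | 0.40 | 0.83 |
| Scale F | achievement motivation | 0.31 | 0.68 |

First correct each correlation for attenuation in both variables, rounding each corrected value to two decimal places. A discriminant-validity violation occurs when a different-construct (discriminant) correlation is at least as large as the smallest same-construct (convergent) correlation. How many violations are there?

Disattenuated r (r / √(r_scale · r_new)):
  Scale A (conv): 0.51 / √(0.75·0.82) = 0.65
  Scale C (disc): 0.40 / √(0.68·0.82) = 0.54
  Scale D (disc): 0.09 / √(0.77·0.82) = 0.11
  Scale E (disc): 0.57 / √(0.66·0.82) = 0.77
  Scale B (disc): 0.40 / √(0.83·0.82) = 0.48
  Scale F (disc): 0.31 / √(0.68·0.82) = 0.42
Smallest convergent = 0.65. Discriminant values: 0.54, 0.11, 0.77, 0.48, 0.42; count ≥ 0.65 → 1.

1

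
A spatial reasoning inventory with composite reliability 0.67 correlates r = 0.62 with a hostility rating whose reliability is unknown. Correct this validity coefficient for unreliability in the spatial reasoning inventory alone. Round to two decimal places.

0.76

Single correction: r_c = r_obs / √r_xx = 0.62 / √0.67 = 0.62 / 0.8185 ≈ 0.76.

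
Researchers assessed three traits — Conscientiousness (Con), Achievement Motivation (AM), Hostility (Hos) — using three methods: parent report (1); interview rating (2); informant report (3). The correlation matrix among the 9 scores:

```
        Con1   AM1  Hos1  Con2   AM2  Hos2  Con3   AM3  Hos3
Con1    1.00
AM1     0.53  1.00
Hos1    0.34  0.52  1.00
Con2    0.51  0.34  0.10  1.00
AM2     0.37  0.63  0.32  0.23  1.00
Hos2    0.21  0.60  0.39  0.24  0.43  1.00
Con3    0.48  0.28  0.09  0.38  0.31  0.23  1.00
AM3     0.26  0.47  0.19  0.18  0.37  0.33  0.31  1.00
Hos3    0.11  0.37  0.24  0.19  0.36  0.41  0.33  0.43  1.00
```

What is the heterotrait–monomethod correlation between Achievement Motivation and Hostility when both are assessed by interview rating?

0.43

Different traits, same method: r(AM2, Hos2) = 0.43.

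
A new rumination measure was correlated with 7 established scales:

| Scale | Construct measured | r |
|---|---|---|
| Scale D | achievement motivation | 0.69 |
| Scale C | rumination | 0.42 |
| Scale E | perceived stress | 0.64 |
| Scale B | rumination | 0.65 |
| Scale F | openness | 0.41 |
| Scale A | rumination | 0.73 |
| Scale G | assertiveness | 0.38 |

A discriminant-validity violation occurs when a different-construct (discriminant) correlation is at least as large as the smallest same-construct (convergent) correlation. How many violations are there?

2

Convergent (same construct = rumination): Scale C, Scale B, Scale A.
Smallest convergent = 0.42. Discriminant values: 0.69, 0.64, 0.41, 0.38; count ≥ 0.42 → 2.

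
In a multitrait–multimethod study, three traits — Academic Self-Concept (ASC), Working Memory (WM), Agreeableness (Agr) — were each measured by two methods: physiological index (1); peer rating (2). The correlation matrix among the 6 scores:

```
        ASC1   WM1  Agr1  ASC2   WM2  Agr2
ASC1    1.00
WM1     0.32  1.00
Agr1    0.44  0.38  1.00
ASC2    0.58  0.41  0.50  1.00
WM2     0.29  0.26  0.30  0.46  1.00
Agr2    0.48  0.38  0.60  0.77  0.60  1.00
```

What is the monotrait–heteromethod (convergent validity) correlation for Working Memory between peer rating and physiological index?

Same trait (WM), different methods: r(WM2, WM1) = 0.26.

0.26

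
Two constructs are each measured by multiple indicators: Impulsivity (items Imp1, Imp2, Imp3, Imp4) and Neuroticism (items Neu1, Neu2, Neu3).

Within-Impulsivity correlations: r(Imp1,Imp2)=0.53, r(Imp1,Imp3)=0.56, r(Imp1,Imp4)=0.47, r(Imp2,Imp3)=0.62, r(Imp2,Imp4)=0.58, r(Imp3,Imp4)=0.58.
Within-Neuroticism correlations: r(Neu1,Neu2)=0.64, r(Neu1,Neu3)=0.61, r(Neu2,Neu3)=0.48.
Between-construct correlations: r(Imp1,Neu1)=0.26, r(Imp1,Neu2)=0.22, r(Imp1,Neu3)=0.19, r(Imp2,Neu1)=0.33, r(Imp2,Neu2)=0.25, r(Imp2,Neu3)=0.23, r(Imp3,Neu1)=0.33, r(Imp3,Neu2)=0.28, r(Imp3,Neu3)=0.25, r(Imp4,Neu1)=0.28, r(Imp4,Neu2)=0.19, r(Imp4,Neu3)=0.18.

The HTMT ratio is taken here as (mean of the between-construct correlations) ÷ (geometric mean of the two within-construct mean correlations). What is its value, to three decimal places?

Mean between = 2.99/12 = 0.2492.
Mean within-Imp = 3.34/6 = 0.5567; mean within-Neu = 1.73/3 = 0.5767.
Geometric mean = √(0.5567 × 0.5767) = 0.5666.
HTMT = 0.2492 / 0.5666 = 0.440.

0.440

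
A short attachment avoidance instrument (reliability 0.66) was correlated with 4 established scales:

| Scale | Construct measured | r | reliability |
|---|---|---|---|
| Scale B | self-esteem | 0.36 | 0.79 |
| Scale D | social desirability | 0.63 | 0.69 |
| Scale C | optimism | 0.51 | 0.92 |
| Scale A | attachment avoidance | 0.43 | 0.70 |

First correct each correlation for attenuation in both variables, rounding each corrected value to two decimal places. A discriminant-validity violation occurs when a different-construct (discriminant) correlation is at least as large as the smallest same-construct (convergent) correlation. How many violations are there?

Disattenuated r (r / √(r_scale · r_new)):
  Scale B (disc): 0.36 / √(0.79·0.66) = 0.50
  Scale D (disc): 0.63 / √(0.69·0.66) = 0.93
  Scale C (disc): 0.51 / √(0.92·0.66) = 0.65
  Scale A (conv): 0.43 / √(0.70·0.66) = 0.63
Smallest convergent = 0.63. Discriminant values: 0.50, 0.93, 0.65; count ≥ 0.63 → 2.

2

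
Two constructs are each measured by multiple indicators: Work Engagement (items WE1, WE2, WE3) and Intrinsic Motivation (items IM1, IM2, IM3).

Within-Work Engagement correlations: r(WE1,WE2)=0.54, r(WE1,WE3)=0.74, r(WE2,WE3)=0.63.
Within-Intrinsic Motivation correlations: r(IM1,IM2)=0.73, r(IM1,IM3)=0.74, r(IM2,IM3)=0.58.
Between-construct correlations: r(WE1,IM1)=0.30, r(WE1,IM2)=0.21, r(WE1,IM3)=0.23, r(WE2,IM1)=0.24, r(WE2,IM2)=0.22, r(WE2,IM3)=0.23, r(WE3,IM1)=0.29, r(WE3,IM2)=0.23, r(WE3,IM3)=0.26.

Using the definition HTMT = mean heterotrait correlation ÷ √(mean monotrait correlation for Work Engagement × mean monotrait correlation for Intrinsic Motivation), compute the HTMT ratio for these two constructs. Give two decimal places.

Between-construct mean = 2.21/9 = 0.2456.
Mean within-WE = 1.91/3 = 0.6367; mean within-IM = 2.05/3 = 0.6833.
Geometric mean = √(0.6367 × 0.6833) = 0.6596.
HTMT = 0.2456 / 0.6596 = 0.37.

0.37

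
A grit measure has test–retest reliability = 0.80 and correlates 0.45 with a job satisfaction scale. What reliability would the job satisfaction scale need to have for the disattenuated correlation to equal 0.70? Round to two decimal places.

r_true = r_obs / √(r_xx · r_yy) ⇒ 0.70 = 0.45 / √(0.80 · r_yy).
√(0.80 · r_yy) = 0.45 / 0.70 = 0.6429; 0.80 · r_yy = 0.4133; r_yy = 0.4133 / 0.80 ≈ 0.52.

0.52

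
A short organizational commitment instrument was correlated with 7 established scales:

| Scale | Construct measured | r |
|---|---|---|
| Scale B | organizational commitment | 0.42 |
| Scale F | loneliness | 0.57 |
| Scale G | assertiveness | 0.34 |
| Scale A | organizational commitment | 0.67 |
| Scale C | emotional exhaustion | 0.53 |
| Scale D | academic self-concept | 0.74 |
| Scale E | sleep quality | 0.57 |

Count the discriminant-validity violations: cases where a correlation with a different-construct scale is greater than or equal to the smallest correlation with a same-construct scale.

4

Convergent (same construct = organizational commitment): Scale B, Scale A.
Smallest convergent = 0.42. Discriminant values: 0.57, 0.34, 0.53, 0.74, 0.57; count ≥ 0.42 → 4.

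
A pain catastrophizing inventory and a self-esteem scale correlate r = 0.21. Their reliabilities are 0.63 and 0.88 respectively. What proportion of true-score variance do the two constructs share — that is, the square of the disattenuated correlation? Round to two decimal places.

0.08

Disattenuated r = 0.21 / √(0.63 × 0.88) = 0.21 / 0.7446 = 0.2820.
Shared true-score variance = 0.2820² = 0.0795 ≈ 0.08.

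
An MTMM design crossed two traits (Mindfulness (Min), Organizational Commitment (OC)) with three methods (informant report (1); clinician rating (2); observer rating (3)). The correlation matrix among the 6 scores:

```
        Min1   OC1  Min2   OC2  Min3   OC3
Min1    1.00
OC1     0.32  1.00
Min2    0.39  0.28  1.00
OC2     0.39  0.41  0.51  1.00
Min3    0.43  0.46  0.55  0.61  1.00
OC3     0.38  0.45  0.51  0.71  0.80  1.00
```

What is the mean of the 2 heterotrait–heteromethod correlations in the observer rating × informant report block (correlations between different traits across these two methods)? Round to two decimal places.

0.42

HTHM values (method 3 × method 1): 0.46, 0.38; mean = 0.84/2 = 0.42.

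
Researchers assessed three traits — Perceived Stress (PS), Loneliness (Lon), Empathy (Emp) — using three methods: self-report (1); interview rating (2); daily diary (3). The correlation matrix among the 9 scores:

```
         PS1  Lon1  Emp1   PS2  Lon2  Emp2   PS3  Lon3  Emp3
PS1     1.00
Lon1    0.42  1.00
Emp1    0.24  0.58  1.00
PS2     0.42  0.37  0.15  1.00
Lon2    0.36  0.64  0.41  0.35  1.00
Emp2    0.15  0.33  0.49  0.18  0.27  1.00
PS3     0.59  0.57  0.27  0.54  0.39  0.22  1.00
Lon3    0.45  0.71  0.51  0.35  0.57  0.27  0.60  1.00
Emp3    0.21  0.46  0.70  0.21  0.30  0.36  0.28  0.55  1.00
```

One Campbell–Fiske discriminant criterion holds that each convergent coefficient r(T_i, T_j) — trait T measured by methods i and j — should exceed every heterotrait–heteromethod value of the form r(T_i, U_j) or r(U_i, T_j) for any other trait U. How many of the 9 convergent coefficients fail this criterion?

Each convergent coefficient versus the relevant comparison correlations:
PS (methods 1·2): 0.42 vs {0.36, 0.37, 0.15, 0.15} → pass.
PS (methods 1·3): 0.59 vs {0.45, 0.57, 0.21, 0.27} → pass.
PS (methods 2·3): 0.54 vs {0.35, 0.39, 0.21, 0.22} → pass.
Lon (methods 1·2): 0.64 vs {0.37, 0.36, 0.33, 0.41} → pass.
Lon (methods 1·3): 0.71 vs {0.57, 0.45, 0.46, 0.51} → pass.
Lon (methods 2·3): 0.57 vs {0.39, 0.35, 0.30, 0.27} → pass.
Emp (methods 1·2): 0.49 vs {0.15, 0.15, 0.41, 0.33} → pass.
Emp (methods 1·3): 0.70 vs {0.27, 0.21, 0.51, 0.46} → pass.
Emp (methods 2·3): 0.36 vs {0.22, 0.21, 0.27, 0.30} → pass.
0 of 9 fail.

0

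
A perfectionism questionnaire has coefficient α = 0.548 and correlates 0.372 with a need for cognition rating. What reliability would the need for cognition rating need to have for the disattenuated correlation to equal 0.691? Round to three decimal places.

r_true = r_obs / √(r_xx · r_yy) ⇒ 0.691 = 0.372 / √(0.548 · r_yy).
√(0.548 · r_yy) = 0.372 / 0.691 = 0.5384; 0.548 · r_yy = 0.2899; r_yy = 0.2899 / 0.548 ≈ 0.529.

0.529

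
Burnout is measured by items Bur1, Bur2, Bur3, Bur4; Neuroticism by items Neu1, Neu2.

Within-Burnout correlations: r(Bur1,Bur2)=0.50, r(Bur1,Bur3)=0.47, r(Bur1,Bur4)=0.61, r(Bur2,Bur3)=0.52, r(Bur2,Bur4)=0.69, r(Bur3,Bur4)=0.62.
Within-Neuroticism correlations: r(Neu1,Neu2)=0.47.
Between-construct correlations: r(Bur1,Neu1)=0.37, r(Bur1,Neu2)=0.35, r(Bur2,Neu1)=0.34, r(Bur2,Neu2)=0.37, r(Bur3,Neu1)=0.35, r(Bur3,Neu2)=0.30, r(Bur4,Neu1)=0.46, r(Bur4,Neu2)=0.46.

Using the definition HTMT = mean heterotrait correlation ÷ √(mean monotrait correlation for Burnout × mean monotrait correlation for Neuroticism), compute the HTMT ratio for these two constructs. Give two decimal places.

0.73

Between-construct mean = 3.00/8 = 0.3750.
Mean within-Bur = 3.41/6 = 0.5683; mean within-Neu = 0.47/1 = 0.4700.
Geometric mean = √(0.5683 × 0.4700) = 0.5168.
HTMT = 0.3750 / 0.5168 = 0.73.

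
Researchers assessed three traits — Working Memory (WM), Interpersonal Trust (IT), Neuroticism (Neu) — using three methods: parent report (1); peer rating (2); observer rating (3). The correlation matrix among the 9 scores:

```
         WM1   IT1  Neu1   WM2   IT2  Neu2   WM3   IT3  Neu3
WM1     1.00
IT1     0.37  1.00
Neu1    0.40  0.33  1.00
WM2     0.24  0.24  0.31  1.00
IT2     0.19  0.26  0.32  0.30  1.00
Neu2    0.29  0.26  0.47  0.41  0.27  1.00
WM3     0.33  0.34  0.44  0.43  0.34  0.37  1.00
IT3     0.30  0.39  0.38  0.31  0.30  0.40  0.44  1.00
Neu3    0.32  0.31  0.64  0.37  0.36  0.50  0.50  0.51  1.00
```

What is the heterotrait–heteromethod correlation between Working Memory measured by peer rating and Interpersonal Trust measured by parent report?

Different traits and methods: r(WM2, IT1) = 0.24.

0.24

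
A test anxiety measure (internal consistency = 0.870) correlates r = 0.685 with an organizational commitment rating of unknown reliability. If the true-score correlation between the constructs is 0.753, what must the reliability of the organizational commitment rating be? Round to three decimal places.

0.951

r_true = r_obs / √(r_xx · r_yy) ⇒ 0.753 = 0.685 / √(0.870 · r_yy).
√(0.870 · r_yy) = 0.685 / 0.753 = 0.9097; 0.870 · r_yy = 0.8276; r_yy = 0.8276 / 0.870 ≈ 0.951.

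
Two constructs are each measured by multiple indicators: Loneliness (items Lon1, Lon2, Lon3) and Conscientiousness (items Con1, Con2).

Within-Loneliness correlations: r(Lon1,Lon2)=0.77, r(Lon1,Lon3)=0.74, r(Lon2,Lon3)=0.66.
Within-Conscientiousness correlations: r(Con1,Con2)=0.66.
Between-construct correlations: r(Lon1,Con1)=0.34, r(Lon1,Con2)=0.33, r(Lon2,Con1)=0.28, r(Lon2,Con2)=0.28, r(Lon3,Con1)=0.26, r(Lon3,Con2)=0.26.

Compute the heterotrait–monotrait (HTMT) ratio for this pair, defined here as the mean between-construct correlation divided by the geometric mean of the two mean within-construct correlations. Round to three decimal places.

Mean between = 1.75/6 = 0.2917.
Mean within-Lon = 2.17/3 = 0.7233; mean within-Con = 0.66/1 = 0.6600.
Geometric mean = √(0.7233 × 0.6600) = 0.6909.
HTMT = 0.2917 / 0.6909 = 0.422.

0.422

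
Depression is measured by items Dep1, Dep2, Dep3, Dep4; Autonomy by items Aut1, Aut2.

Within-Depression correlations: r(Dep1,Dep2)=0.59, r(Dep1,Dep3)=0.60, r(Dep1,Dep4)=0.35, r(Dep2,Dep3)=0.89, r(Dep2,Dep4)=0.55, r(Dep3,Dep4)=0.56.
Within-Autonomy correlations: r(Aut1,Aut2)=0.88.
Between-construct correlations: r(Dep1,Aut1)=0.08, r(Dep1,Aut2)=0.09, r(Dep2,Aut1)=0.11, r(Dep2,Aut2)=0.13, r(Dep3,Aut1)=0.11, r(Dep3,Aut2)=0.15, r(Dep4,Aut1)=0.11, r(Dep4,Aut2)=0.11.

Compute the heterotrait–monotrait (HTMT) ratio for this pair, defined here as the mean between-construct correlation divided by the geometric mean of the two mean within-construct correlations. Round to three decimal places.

Between-construct mean = 0.89/8 = 0.1113.
Mean within-Dep = 3.54/6 = 0.5900; mean within-Aut = 0.88/1 = 0.8800.
Geometric mean = √(0.5900 × 0.8800) = 0.7206.
HTMT = 0.1113 / 0.7206 = 0.154.

0.154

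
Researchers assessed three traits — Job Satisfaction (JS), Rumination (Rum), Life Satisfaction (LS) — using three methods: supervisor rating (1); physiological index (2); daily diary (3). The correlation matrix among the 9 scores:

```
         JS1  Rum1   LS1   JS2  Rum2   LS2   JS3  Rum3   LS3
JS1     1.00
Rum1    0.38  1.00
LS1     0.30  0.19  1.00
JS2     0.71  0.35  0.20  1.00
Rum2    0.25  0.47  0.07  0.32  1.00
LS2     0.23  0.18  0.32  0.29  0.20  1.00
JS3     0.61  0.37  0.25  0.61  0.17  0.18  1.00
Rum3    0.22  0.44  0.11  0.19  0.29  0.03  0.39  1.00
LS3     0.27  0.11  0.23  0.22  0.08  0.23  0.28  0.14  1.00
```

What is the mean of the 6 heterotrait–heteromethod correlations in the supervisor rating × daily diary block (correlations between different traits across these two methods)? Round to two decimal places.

HTHM values (method 1 × method 3): 0.22, 0.27, 0.37, 0.11, 0.25, 0.11; mean = 1.33/6 = 0.22.

0.22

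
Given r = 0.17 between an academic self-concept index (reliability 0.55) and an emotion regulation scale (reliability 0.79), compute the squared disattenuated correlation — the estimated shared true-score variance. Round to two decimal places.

0.07

Disattenuated r = 0.17 / √(0.55 × 0.79) = 0.17 / 0.6592 = 0.2579.
Shared true-score variance = 0.2579² = 0.0665 ≈ 0.07.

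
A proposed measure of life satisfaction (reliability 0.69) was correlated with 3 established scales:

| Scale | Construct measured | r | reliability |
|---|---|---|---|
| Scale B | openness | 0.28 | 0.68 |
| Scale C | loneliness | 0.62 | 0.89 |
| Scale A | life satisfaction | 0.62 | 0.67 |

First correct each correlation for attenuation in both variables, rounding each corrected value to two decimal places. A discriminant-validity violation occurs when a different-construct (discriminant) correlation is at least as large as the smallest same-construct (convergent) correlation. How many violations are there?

0

Disattenuated r (r / √(r_scale · r_new)):
  Scale B (disc): 0.28 / √(0.68·0.69) = 0.41
  Scale C (disc): 0.62 / √(0.89·0.69) = 0.79
  Scale A (conv): 0.62 / √(0.67·0.69) = 0.91
Smallest convergent = 0.91. Discriminant values: 0.41, 0.79; count ≥ 0.91 → 0.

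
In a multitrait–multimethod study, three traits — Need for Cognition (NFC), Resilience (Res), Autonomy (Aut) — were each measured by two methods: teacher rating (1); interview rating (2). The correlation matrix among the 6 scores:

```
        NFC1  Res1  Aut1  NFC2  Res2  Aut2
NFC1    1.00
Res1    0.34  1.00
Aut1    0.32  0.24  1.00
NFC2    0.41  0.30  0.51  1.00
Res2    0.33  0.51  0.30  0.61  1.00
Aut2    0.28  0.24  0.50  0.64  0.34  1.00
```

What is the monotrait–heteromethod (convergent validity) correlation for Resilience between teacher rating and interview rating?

0.51

Same trait (Res), different methods: r(Res1, Res2) = 0.51.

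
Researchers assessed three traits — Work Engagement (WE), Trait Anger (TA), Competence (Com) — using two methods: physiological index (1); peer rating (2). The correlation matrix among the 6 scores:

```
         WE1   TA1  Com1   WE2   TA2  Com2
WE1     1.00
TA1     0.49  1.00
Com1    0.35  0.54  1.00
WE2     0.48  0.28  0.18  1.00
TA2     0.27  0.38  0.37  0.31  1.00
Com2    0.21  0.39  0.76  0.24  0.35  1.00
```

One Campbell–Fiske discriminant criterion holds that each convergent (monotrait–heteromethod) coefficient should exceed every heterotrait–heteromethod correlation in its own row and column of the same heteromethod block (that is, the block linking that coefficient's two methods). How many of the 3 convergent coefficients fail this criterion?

Each convergent coefficient versus the relevant comparison correlations:
WE (methods 1·2): 0.48 vs {0.27, 0.28, 0.21, 0.18} → pass.
TA (methods 1·2): 0.38 vs {0.28, 0.27, 0.39, 0.37} → fail.
Com (methods 1·2): 0.76 vs {0.18, 0.21, 0.37, 0.39} → pass.
1 of 3 fail.

1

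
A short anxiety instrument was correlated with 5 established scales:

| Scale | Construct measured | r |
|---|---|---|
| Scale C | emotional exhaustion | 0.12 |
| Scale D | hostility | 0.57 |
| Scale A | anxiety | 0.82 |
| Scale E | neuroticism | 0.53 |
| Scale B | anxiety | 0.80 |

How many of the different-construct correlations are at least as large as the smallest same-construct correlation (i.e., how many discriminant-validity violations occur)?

Convergent (same construct = anxiety): Scale A, Scale B.
Smallest convergent = 0.80. Discriminant values: 0.12, 0.57, 0.53; count ≥ 0.80 → 0.

0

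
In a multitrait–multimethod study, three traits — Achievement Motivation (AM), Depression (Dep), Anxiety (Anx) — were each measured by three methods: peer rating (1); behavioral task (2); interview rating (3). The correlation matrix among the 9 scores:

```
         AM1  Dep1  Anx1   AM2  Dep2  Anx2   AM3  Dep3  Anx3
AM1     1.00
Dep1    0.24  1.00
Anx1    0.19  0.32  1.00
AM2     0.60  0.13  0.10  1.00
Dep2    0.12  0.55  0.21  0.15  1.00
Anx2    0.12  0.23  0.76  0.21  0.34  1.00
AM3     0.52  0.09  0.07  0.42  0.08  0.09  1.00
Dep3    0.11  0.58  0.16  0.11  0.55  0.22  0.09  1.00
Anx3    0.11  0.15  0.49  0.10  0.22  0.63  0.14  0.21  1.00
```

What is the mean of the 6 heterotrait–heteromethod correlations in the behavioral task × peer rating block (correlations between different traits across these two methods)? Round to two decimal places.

0.15

HTHM values (method 2 × method 1): 0.13, 0.10, 0.12, 0.21, 0.12, 0.23; mean = 0.91/6 = 0.15.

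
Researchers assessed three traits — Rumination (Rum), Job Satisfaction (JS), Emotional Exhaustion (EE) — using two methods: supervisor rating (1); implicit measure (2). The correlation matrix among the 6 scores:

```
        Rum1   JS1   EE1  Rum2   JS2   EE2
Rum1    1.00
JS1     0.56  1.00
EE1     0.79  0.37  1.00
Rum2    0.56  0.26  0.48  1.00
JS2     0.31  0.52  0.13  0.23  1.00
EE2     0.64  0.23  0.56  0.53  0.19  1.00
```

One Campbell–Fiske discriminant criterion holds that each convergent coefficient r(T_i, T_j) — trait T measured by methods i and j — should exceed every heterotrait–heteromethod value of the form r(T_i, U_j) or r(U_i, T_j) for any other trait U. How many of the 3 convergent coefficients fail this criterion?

Each convergent coefficient versus the relevant comparison correlations:
Rum (methods 1·2): 0.56 vs {0.31, 0.26, 0.64, 0.48} → fail.
JS (methods 1·2): 0.52 vs {0.26, 0.31, 0.23, 0.13} → pass.
EE (methods 1·2): 0.56 vs {0.48, 0.64, 0.13, 0.23} → fail.
2 of 3 fail.

2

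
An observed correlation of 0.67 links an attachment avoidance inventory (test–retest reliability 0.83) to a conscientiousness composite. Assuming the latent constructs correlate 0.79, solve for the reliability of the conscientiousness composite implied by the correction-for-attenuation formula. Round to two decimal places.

r_true = r_obs / √(r_xx · r_yy) ⇒ 0.79 = 0.67 / √(0.83 · r_yy).
√(0.83 · r_yy) = 0.67 / 0.79 = 0.8481; 0.83 · r_yy = 0.7193; r_yy = 0.7193 / 0.83 ≈ 0.87.

0.87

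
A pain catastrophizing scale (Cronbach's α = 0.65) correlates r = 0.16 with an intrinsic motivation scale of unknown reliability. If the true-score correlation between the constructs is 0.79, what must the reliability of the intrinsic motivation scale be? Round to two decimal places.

0.06

r_true = r_obs / √(r_xx · r_yy) ⇒ 0.79 = 0.16 / √(0.65 · r_yy).
√(0.65 · r_yy) = 0.16 / 0.79 = 0.2025; 0.65 · r_yy = 0.0410; r_yy = 0.0410 / 0.65 ≈ 0.06.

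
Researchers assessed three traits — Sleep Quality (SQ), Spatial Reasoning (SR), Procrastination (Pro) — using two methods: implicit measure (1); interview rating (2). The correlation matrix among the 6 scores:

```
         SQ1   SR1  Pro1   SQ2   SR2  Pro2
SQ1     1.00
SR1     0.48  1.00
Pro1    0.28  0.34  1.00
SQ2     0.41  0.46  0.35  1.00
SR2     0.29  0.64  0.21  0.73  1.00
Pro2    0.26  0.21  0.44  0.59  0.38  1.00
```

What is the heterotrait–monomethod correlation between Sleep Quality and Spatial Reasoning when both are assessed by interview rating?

0.73

Different traits, same method: r(SQ2, SR2) = 0.73.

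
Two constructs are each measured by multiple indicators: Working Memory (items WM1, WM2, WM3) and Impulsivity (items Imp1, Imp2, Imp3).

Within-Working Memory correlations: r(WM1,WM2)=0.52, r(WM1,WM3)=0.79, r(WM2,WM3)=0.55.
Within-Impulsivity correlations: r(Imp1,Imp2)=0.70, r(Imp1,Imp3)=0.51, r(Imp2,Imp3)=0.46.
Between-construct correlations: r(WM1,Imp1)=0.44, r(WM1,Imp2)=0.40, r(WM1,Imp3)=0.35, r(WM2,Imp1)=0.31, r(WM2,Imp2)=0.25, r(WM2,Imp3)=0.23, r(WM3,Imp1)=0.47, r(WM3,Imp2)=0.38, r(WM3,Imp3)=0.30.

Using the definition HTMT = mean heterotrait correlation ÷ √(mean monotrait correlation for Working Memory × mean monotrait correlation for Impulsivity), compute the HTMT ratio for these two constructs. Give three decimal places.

0.592

Between-construct mean = 3.13/9 = 0.3478.
Mean within-WM = 1.86/3 = 0.6200; mean within-Imp = 1.67/3 = 0.5567.
Geometric mean = √(0.6200 × 0.5567) = 0.5875.
HTMT = 0.3478 / 0.5875 = 0.592.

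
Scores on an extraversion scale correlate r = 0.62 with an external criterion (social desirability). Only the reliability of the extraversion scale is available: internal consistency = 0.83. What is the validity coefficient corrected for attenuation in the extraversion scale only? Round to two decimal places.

0.68

Single correction: r_c = r_obs / √r_xx = 0.62 / √0.83 = 0.62 / 0.9110 ≈ 0.68.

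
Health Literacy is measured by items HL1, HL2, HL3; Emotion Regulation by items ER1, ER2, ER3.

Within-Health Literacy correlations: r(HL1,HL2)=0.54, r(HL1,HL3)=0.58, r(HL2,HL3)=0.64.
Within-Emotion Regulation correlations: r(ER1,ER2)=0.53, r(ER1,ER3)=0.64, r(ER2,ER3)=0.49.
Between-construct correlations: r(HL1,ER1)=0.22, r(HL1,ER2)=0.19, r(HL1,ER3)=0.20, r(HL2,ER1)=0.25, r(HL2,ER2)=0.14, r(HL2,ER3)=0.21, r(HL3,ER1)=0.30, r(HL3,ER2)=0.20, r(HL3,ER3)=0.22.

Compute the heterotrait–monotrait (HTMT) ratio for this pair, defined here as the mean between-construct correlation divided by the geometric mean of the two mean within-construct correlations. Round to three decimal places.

0.376

Mean heterotrait r = 1.93/9 = 0.2144.
Mean within-HL = 1.76/3 = 0.5867; mean within-ER = 1.66/3 = 0.5533.
Geometric mean = √(0.5867 × 0.5533) = 0.5698.
HTMT = 0.2144 / 0.5698 = 0.376.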